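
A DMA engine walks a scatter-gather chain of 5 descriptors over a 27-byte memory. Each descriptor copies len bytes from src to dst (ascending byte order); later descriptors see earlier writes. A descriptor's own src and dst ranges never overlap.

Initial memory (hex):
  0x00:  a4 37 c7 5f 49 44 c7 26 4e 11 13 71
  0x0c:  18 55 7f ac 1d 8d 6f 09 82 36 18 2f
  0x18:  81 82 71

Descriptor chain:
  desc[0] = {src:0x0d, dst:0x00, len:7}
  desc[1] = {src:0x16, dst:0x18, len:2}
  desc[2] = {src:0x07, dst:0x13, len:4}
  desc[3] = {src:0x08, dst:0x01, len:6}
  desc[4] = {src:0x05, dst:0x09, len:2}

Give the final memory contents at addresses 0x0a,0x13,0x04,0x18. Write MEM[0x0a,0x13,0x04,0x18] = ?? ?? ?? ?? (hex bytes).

MEM[0x0a,0x13,0x04,0x18] = 55 26 71 18

D0: mem[0x00..0x06] <- [55 7f ac 1d 8d 6f 09]
D1: mem[0x18..0x19] <- [18 2f]
D2: mem[0x13..0x16] <- [26 4e 11 13]
D3: mem[0x01..0x06] <- [4e 11 13 71 18 55]
D4: mem[0x09..0x0a] <- [18 55]
query mem[0x0a]=0x55, mem[0x13]=0x26, mem[0x04]=0x71, mem[0x18]=0x18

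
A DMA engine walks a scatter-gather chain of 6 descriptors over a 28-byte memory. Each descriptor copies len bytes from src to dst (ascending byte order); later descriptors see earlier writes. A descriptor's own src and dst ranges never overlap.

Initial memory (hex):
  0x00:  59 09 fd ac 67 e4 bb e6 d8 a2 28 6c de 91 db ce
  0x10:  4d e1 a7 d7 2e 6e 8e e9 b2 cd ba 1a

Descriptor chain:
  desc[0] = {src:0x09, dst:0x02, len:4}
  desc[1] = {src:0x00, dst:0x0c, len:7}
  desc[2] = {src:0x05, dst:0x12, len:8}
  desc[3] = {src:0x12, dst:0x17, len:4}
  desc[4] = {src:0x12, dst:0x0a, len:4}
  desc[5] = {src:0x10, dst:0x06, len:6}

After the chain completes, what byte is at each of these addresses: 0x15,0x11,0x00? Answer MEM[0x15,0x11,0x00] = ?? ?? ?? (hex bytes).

  after D0: wrote 4B at 0x02 = a2286cde
  after D1: wrote 7B at 0x0c = 5909a2286cdebb
  after D2: wrote 8B at 0x12 = debbe6d8a2286c59
  after D3: wrote 4B at 0x17 = debbe6d8
  after D4: wrote 4B at 0x0a = debbe6d8
  after D5: wrote 6B at 0x06 = 6cdedebbe6d8
query mem[0x15]=0xd8, mem[0x11]=0xde, mem[0x00]=0x59

MEM[0x15,0x11,0x00] = d8 de 59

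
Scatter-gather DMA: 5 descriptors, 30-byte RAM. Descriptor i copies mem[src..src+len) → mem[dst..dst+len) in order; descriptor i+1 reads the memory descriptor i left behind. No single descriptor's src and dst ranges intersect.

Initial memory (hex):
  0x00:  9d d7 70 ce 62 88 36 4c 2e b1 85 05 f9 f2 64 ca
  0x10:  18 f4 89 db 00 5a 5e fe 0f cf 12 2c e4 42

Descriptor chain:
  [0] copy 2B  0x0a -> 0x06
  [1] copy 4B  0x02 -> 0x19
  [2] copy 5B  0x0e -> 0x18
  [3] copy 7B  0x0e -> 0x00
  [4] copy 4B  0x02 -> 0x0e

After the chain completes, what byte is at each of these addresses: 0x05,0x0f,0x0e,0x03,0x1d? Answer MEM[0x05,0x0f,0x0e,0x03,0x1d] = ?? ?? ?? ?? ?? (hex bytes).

MEM[0x05,0x0f,0x0e,0x03,0x1d] = db f4 18 f4 42

D0: mem[0x06..0x07] <- [85 05]
D1: mem[0x19..0x1c] <- [70 ce 62 88]
D2: mem[0x18..0x1c] <- [64 ca 18 f4 89]
D3: mem[0x00..0x06] <- [64 ca 18 f4 89 db 00]
D4: mem[0x0e..0x11] <- [18 f4 89 db]
query mem[0x05]=0xdb, mem[0x0f]=0xf4, mem[0x0e]=0x18, mem[0x03]=0xf4, mem[0x1d]=0x42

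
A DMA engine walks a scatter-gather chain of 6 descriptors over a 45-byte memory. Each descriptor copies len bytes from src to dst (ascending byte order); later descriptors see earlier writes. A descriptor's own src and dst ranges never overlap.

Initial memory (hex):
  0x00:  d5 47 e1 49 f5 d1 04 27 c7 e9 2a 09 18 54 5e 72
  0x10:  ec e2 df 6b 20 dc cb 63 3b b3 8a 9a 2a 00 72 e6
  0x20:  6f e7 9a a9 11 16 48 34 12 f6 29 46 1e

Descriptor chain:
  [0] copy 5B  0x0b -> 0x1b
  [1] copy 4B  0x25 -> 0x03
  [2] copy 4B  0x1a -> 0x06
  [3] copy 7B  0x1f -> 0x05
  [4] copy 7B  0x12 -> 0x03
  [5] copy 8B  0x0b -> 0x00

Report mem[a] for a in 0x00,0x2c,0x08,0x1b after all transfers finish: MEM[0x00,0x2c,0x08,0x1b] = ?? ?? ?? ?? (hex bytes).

MEM[0x00,0x2c,0x08,0x1b] = 16 1e 63 09

[0] 0x0b->0x1b len=5 : 09 18 54 5e 72
[1] 0x25->0x03 len=4 : 16 48 34 12
[2] 0x1a->0x06 len=4 : 8a 09 18 54
[3] 0x1f->0x05 len=7 : 72 6f e7 9a a9 11 16
[4] 0x12->0x03 len=7 : df 6b 20 dc cb 63 3b
[5] 0x0b->0x00 len=8 : 16 18 54 5e 72 ec e2 df
query mem[0x00]=0x16, mem[0x2c]=0x1e, mem[0x08]=0x63, mem[0x1b]=0x09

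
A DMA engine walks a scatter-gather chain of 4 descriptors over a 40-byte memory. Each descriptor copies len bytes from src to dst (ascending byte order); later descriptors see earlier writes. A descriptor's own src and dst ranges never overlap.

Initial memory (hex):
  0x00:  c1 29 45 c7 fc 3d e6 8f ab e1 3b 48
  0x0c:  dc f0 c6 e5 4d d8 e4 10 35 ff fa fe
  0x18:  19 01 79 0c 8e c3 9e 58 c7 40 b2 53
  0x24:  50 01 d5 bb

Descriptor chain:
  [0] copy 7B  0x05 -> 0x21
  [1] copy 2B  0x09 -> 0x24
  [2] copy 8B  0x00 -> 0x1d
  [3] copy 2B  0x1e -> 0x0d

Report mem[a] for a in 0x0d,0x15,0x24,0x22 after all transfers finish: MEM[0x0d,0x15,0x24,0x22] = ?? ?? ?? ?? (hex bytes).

MEM[0x0d,0x15,0x24,0x22] = 29 ff 8f 3d

[0] 0x05->0x21 len=7 : 3d e6 8f ab e1 3b 48
[1] 0x09->0x24 len=2 : e1 3b
[2] 0x00->0x1d len=8 : c1 29 45 c7 fc 3d e6 8f
[3] 0x1e->0x0d len=2 : 29 45
query mem[0x0d]=0x29, mem[0x15]=0xff, mem[0x24]=0x8f, mem[0x22]=0x3d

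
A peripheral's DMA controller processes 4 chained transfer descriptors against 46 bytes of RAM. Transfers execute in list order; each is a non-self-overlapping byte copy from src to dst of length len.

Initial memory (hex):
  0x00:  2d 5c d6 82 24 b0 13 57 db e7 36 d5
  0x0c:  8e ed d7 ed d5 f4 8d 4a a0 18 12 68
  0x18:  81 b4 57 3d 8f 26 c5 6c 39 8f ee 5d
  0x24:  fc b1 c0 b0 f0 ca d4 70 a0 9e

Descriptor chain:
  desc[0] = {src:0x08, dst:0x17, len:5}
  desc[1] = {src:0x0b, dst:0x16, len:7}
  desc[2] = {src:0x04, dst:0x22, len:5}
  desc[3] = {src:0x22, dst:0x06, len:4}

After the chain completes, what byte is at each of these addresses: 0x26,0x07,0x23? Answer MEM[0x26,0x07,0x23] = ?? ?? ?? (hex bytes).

#0 dst[0x17+5] := {0xdb,0xe7,0x36,0xd5,0x8e}
#1 dst[0x16+7] := {0xd5,0x8e,0xed,0xd7,0xed,0xd5,0xf4}
#2 dst[0x22+5] := {0x24,0xb0,0x13,0x57,0xdb}
#3 dst[0x06+4] := {0x24,0xb0,0x13,0x57}
query mem[0x26]=0xdb, mem[0x07]=0xb0, mem[0x23]=0xb0

MEM[0x26,0x07,0x23] = db b0 b0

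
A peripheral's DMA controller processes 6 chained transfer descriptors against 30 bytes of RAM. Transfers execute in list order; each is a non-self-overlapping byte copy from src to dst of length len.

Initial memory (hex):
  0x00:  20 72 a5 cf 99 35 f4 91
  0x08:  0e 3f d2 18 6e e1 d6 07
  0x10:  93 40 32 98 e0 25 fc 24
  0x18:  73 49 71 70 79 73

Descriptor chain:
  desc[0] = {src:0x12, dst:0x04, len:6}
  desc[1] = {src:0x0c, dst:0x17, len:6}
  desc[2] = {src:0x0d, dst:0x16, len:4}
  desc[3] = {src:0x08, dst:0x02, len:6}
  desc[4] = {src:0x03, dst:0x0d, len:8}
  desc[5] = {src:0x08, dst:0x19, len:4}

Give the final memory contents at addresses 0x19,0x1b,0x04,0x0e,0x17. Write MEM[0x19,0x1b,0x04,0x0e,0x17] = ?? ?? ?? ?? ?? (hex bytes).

MEM[0x19,0x1b,0x04,0x0e,0x17] = fc d2 d2 d2 d6

[0] 0x12->0x04 len=6 : 32 98 e0 25 fc 24
[1] 0x0c->0x17 len=6 : 6e e1 d6 07 93 40
[2] 0x0d->0x16 len=4 : e1 d6 07 93
[3] 0x08->0x02 len=6 : fc 24 d2 18 6e e1
[4] 0x03->0x0d len=8 : 24 d2 18 6e e1 fc 24 d2
[5] 0x08->0x19 len=4 : fc 24 d2 18
query mem[0x19]=0xfc, mem[0x1b]=0xd2, mem[0x04]=0xd2, mem[0x0e]=0xd2, mem[0x17]=0xd6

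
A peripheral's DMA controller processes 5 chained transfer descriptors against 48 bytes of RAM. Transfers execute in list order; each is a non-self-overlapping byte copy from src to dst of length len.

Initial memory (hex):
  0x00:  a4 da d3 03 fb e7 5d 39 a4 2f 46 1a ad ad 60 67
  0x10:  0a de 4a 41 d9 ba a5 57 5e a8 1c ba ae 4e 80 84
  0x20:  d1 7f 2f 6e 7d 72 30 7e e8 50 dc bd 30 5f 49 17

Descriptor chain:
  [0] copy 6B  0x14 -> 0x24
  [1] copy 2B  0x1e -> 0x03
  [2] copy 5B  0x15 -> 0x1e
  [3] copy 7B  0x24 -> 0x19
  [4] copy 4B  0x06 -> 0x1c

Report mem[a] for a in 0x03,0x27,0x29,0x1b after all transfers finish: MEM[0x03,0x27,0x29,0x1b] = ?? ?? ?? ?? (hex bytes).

MEM[0x03,0x27,0x29,0x1b] = 80 57 a8 a5

  after D0: wrote 6B at 0x24 = d9baa5575ea8
  after D1: wrote 2B at 0x03 = 8084
  after D2: wrote 5B at 0x1e = baa5575ea8
  after D3: wrote 7B at 0x19 = d9baa5575ea8dc
  after D4: wrote 4B at 0x1c = 5d39a42f
query mem[0x03]=0x80, mem[0x27]=0x57, mem[0x29]=0xa8, mem[0x1b]=0xa5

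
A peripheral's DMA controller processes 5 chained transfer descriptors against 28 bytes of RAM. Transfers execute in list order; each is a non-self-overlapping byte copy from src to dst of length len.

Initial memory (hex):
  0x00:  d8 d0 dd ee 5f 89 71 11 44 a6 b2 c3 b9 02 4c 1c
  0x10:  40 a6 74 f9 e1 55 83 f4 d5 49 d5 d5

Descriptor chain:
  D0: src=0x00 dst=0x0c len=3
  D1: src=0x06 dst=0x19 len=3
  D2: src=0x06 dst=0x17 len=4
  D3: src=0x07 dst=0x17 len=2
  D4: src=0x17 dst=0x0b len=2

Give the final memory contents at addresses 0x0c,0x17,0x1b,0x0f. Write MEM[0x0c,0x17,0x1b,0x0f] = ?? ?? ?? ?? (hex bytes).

MEM[0x0c,0x17,0x1b,0x0f] = 44 11 44 1c

#0 dst[0x0c+3] := {0xd8,0xd0,0xdd}
#1 dst[0x19+3] := {0x71,0x11,0x44}
#2 dst[0x17+4] := {0x71,0x11,0x44,0xa6}
#3 dst[0x17+2] := {0x11,0x44}
#4 dst[0x0b+2] := {0x11,0x44}
query mem[0x0c]=0x44, mem[0x17]=0x11, mem[0x1b]=0x44, mem[0x0f]=0x1c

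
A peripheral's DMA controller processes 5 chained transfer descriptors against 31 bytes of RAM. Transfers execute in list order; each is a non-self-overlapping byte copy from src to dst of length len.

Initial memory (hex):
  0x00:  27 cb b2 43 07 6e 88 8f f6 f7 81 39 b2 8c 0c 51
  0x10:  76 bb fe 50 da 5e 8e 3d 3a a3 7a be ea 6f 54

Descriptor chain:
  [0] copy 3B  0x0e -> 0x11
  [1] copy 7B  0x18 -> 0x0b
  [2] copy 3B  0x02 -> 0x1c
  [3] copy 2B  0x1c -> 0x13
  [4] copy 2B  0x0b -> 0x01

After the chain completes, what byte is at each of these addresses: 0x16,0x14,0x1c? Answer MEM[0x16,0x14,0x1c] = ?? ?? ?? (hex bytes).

MEM[0x16,0x14,0x1c] = 8e 43 b2

#0 dst[0x11+3] := {0x0c,0x51,0x76}
#1 dst[0x0b+7] := {0x3a,0xa3,0x7a,0xbe,0xea,0x6f,0x54}
#2 dst[0x1c+3] := {0xb2,0x43,0x07}
#3 dst[0x13+2] := {0xb2,0x43}
#4 dst[0x01+2] := {0x3a,0xa3}
query mem[0x16]=0x8e, mem[0x14]=0x43, mem[0x1c]=0xb2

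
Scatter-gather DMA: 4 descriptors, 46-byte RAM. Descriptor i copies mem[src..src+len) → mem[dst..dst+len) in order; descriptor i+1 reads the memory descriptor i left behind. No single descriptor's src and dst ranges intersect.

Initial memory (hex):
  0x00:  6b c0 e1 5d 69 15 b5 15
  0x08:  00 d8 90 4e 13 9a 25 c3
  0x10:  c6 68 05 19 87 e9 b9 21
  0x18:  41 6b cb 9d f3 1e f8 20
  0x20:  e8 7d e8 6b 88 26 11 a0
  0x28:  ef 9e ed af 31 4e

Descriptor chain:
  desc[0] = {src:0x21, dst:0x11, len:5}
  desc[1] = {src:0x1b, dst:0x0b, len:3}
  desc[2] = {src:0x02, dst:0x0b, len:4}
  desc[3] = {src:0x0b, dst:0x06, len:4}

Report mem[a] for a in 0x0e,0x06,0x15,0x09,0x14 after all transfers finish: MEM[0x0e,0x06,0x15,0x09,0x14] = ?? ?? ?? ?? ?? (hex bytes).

#0 dst[0x11+5] := {0x7d,0xe8,0x6b,0x88,0x26}
#1 dst[0x0b+3] := {0x9d,0xf3,0x1e}
#2 dst[0x0b+4] := {0xe1,0x5d,0x69,0x15}
#3 dst[0x06+4] := {0xe1,0x5d,0x69,0x15}
query mem[0x0e]=0x15, mem[0x06]=0xe1, mem[0x15]=0x26, mem[0x09]=0x15, mem[0x14]=0x88

MEM[0x0e,0x06,0x15,0x09,0x14] = 15 e1 26 15 88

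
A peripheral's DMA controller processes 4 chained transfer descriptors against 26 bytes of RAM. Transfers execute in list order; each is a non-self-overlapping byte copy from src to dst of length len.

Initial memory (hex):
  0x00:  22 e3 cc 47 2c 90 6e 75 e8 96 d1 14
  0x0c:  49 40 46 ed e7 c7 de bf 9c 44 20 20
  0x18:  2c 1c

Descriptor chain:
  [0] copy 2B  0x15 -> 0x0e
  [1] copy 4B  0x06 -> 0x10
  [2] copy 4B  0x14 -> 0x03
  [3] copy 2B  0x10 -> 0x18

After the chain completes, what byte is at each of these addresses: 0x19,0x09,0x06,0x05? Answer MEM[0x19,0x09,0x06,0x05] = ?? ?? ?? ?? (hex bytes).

MEM[0x19,0x09,0x06,0x05] = 75 96 20 20

#0 dst[0x0e+2] := {0x44,0x20}
#1 dst[0x10+4] := {0x6e,0x75,0xe8,0x96}
#2 dst[0x03+4] := {0x9c,0x44,0x20,0x20}
#3 dst[0x18+2] := {0x6e,0x75}
query mem[0x19]=0x75, mem[0x09]=0x96, mem[0x06]=0x20, mem[0x05]=0x20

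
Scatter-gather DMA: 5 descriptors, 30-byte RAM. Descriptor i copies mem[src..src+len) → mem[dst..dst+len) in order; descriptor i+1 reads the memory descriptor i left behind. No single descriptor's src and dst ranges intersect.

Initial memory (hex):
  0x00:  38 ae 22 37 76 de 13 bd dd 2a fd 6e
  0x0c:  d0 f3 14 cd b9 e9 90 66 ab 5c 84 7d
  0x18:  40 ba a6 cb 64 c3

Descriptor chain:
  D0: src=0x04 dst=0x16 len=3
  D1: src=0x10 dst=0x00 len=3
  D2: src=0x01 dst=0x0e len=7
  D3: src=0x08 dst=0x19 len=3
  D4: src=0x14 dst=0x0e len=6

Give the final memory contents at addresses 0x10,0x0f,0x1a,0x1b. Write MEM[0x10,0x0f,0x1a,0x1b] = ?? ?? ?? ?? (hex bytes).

MEM[0x10,0x0f,0x1a,0x1b] = 76 5c 2a fd

D0: mem[0x16..0x18] <- [76 de 13]
D1: mem[0x00..0x02] <- [b9 e9 90]
D2: mem[0x0e..0x14] <- [e9 90 37 76 de 13 bd]
D3: mem[0x19..0x1b] <- [dd 2a fd]
D4: mem[0x0e..0x13] <- [bd 5c 76 de 13 dd]
query mem[0x10]=0x76, mem[0x0f]=0x5c, mem[0x1a]=0x2a, mem[0x1b]=0xfd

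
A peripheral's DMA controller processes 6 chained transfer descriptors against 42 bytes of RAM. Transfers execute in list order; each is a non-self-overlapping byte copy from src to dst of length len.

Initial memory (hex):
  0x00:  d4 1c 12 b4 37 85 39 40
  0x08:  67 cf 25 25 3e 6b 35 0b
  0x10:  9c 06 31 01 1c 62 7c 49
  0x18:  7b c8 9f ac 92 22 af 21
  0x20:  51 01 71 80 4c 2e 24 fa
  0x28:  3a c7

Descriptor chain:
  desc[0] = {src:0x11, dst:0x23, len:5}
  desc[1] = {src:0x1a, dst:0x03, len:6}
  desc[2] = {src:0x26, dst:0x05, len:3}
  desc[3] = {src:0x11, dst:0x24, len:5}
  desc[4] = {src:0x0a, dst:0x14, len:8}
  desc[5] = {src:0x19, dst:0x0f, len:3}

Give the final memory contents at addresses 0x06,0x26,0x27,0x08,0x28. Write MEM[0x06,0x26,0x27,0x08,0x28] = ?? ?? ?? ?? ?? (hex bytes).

MEM[0x06,0x26,0x27,0x08,0x28] = 62 01 1c 21 62

  after D0: wrote 5B at 0x23 = 0631011c62
  after D1: wrote 6B at 0x03 = 9fac9222af21
  after D2: wrote 3B at 0x05 = 1c623a
  after D3: wrote 5B at 0x24 = 0631011c62
  after D4: wrote 8B at 0x14 = 25253e6b350b9c06
  after D5: wrote 3B at 0x0f = 0b9c06
query mem[0x06]=0x62, mem[0x26]=0x01, mem[0x27]=0x1c, mem[0x08]=0x21, mem[0x28]=0x62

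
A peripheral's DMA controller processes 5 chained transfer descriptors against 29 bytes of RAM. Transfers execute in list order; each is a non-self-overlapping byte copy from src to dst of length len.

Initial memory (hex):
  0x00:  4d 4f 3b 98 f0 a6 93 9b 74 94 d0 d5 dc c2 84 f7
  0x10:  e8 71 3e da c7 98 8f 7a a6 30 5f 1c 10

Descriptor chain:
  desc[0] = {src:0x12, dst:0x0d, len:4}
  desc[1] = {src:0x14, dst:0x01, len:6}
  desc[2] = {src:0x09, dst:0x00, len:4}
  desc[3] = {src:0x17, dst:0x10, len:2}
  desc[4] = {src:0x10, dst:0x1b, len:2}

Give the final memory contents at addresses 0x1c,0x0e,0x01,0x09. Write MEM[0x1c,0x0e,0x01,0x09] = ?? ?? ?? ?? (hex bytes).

MEM[0x1c,0x0e,0x01,0x09] = a6 da d0 94

D0: mem[0x0d..0x10] <- [3e da c7 98]
D1: mem[0x01..0x06] <- [c7 98 8f 7a a6 30]
D2: mem[0x00..0x03] <- [94 d0 d5 dc]
D3: mem[0x10..0x11] <- [7a a6]
D4: mem[0x1b..0x1c] <- [7a a6]
query mem[0x1c]=0xa6, mem[0x0e]=0xda, mem[0x01]=0xd0, mem[0x09]=0x94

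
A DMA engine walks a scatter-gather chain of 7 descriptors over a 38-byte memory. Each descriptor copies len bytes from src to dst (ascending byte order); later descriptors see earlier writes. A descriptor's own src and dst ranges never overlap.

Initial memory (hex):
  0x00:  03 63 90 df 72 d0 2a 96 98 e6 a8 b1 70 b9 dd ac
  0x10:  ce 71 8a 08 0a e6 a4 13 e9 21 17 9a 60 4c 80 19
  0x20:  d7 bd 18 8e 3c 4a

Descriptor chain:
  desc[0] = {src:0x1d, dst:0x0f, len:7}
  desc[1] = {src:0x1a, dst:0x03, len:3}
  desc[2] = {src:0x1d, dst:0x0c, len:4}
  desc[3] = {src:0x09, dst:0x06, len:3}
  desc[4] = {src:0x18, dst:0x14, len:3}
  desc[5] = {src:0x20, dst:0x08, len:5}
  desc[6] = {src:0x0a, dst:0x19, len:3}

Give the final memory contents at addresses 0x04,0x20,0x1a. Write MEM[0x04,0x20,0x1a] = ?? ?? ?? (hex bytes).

MEM[0x04,0x20,0x1a] = 9a d7 8e

[0] 0x1d->0x0f len=7 : 4c 80 19 d7 bd 18 8e
[1] 0x1a->0x03 len=3 : 17 9a 60
[2] 0x1d->0x0c len=4 : 4c 80 19 d7
[3] 0x09->0x06 len=3 : e6 a8 b1
[4] 0x18->0x14 len=3 : e9 21 17
[5] 0x20->0x08 len=5 : d7 bd 18 8e 3c
[6] 0x0a->0x19 len=3 : 18 8e 3c
query mem[0x04]=0x9a, mem[0x20]=0xd7, mem[0x1a]=0x8e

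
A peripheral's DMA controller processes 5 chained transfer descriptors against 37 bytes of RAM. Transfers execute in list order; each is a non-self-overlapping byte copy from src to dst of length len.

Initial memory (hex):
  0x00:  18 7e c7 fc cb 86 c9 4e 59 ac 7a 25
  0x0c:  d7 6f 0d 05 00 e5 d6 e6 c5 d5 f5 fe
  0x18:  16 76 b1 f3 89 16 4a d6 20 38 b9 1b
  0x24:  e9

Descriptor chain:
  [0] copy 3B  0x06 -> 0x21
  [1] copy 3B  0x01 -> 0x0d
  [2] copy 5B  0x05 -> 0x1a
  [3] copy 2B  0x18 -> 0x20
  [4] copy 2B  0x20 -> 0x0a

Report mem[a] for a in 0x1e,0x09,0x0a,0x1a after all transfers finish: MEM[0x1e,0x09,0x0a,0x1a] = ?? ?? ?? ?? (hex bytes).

MEM[0x1e,0x09,0x0a,0x1a] = ac ac 16 86

#0 dst[0x21+3] := {0xc9,0x4e,0x59}
#1 dst[0x0d+3] := {0x7e,0xc7,0xfc}
#2 dst[0x1a+5] := {0x86,0xc9,0x4e,0x59,0xac}
#3 dst[0x20+2] := {0x16,0x76}
#4 dst[0x0a+2] := {0x16,0x76}
query mem[0x1e]=0xac, mem[0x09]=0xac, mem[0x0a]=0x16, mem[0x1a]=0x86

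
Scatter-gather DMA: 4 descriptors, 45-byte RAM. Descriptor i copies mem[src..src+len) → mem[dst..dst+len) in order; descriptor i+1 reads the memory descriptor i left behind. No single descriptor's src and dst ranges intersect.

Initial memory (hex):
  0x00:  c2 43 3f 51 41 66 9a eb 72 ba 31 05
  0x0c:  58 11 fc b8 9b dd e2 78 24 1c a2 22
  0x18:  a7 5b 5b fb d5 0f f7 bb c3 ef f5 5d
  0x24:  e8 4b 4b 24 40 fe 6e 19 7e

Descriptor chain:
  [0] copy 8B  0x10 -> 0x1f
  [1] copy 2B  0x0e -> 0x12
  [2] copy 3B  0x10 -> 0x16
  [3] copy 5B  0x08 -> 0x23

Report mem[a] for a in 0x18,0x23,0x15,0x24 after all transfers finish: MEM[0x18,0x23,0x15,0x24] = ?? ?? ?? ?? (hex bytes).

#0 dst[0x1f+8] := {0x9b,0xdd,0xe2,0x78,0x24,0x1c,0xa2,0x22}
#1 dst[0x12+2] := {0xfc,0xb8}
#2 dst[0x16+3] := {0x9b,0xdd,0xfc}
#3 dst[0x23+5] := {0x72,0xba,0x31,0x05,0x58}
query mem[0x18]=0xfc, mem[0x23]=0x72, mem[0x15]=0x1c, mem[0x24]=0xba

MEM[0x18,0x23,0x15,0x24] = fc 72 1c ba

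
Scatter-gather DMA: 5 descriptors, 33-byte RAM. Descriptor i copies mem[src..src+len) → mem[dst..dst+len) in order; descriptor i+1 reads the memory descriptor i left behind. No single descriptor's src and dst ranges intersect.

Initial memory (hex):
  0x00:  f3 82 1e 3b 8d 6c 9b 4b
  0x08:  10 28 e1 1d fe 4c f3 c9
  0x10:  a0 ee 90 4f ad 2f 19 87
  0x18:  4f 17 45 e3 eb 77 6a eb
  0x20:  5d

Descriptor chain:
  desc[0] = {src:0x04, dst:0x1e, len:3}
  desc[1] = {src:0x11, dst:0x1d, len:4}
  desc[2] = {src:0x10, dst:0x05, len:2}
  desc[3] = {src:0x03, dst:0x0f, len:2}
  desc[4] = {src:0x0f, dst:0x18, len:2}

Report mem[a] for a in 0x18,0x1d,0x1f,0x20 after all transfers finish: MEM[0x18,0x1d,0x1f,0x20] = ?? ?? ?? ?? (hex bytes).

MEM[0x18,0x1d,0x1f,0x20] = 3b ee 4f ad

[0] 0x04->0x1e len=3 : 8d 6c 9b
[1] 0x11->0x1d len=4 : ee 90 4f ad
[2] 0x10->0x05 len=2 : a0 ee
[3] 0x03->0x0f len=2 : 3b 8d
[4] 0x0f->0x18 len=2 : 3b 8d
query mem[0x18]=0x3b, mem[0x1d]=0xee, mem[0x1f]=0x4f, mem[0x20]=0xad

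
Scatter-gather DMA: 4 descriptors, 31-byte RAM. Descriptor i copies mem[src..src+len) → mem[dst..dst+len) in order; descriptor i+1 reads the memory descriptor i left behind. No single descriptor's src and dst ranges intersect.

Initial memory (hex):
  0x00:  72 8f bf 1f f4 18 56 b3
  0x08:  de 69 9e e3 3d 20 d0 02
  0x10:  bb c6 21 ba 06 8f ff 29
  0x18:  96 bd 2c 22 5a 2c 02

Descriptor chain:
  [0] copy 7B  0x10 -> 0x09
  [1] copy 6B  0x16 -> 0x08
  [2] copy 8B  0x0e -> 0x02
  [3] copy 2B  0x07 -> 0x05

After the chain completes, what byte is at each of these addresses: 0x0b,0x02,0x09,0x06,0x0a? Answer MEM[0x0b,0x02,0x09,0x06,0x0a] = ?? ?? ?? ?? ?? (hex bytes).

#0 dst[0x09+7] := {0xbb,0xc6,0x21,0xba,0x06,0x8f,0xff}
#1 dst[0x08+6] := {0xff,0x29,0x96,0xbd,0x2c,0x22}
#2 dst[0x02+8] := {0x8f,0xff,0xbb,0xc6,0x21,0xba,0x06,0x8f}
#3 dst[0x05+2] := {0xba,0x06}
query mem[0x0b]=0xbd, mem[0x02]=0x8f, mem[0x09]=0x8f, mem[0x06]=0x06, mem[0x0a]=0x96

MEM[0x0b,0x02,0x09,0x06,0x0a] = bd 8f 8f 06 96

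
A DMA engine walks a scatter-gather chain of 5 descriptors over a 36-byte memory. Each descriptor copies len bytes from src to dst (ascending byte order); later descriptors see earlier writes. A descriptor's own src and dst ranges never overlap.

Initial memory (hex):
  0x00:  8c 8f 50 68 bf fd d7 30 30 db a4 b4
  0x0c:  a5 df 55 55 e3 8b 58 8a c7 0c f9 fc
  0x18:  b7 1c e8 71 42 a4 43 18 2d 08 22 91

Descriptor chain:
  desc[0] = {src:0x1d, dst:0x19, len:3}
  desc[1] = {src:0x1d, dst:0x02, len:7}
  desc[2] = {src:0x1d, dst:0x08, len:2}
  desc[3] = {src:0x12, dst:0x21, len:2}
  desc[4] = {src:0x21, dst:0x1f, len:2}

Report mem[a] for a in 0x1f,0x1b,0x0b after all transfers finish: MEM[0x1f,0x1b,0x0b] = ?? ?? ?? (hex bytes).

  after D0: wrote 3B at 0x19 = a44318
  after D1: wrote 7B at 0x02 = a443182d082291
  after D2: wrote 2B at 0x08 = a443
  after D3: wrote 2B at 0x21 = 588a
  after D4: wrote 2B at 0x1f = 588a
query mem[0x1f]=0x58, mem[0x1b]=0x18, mem[0x0b]=0xb4

MEM[0x1f,0x1b,0x0b] = 58 18 b4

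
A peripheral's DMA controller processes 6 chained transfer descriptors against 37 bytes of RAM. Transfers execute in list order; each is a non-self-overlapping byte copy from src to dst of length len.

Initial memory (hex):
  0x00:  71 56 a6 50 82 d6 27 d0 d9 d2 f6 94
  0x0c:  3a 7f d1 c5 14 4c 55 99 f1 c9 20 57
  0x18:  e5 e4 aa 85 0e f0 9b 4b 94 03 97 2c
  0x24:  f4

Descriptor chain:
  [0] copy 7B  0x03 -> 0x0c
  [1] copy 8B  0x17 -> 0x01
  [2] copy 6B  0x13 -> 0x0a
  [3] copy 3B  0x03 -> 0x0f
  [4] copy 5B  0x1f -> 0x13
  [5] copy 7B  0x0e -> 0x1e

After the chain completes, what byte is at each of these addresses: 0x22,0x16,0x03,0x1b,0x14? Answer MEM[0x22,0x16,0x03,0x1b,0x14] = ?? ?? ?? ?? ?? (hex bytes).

[0] 0x03->0x0c len=7 : 50 82 d6 27 d0 d9 d2
[1] 0x17->0x01 len=8 : 57 e5 e4 aa 85 0e f0 9b
[2] 0x13->0x0a len=6 : 99 f1 c9 20 57 e5
[3] 0x03->0x0f len=3 : e4 aa 85
[4] 0x1f->0x13 len=5 : 4b 94 03 97 2c
[5] 0x0e->0x1e len=7 : 57 e4 aa 85 d2 4b 94
query mem[0x22]=0xd2, mem[0x16]=0x97, mem[0x03]=0xe4, mem[0x1b]=0x85, mem[0x14]=0x94

MEM[0x22,0x16,0x03,0x1b,0x14] = d2 97 e4 85 94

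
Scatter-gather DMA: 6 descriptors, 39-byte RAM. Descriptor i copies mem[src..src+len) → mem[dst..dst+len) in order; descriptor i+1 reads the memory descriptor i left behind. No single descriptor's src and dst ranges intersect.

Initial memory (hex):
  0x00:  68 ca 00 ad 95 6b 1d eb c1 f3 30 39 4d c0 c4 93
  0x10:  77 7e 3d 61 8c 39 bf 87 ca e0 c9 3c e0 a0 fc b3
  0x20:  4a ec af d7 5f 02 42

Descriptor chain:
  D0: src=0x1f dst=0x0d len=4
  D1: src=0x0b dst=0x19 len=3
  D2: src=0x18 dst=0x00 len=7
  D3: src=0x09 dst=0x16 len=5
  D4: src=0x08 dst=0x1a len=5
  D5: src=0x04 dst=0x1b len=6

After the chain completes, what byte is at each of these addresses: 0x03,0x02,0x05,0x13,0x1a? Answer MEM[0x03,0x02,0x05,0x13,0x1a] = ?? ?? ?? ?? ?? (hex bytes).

MEM[0x03,0x02,0x05,0x13,0x1a] = b3 4d a0 61 c1

D0: mem[0x0d..0x10] <- [b3 4a ec af]
D1: mem[0x19..0x1b] <- [39 4d b3]
D2: mem[0x00..0x06] <- [ca 39 4d b3 e0 a0 fc]
D3: mem[0x16..0x1a] <- [f3 30 39 4d b3]
D4: mem[0x1a..0x1e] <- [c1 f3 30 39 4d]
D5: mem[0x1b..0x20] <- [e0 a0 fc eb c1 f3]
query mem[0x03]=0xb3, mem[0x02]=0x4d, mem[0x05]=0xa0, mem[0x13]=0x61, mem[0x1a]=0xc1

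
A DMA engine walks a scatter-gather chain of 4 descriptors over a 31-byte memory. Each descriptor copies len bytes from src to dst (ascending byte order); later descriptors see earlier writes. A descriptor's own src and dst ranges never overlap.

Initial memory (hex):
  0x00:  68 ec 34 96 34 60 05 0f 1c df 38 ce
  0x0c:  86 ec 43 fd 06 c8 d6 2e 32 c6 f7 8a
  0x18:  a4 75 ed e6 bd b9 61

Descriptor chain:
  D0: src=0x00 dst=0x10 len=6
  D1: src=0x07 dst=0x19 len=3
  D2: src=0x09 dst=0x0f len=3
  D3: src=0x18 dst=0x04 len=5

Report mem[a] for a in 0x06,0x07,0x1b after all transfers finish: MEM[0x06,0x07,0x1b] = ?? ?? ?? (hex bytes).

MEM[0x06,0x07,0x1b] = 1c df df

D0: mem[0x10..0x15] <- [68 ec 34 96 34 60]
D1: mem[0x19..0x1b] <- [0f 1c df]
D2: mem[0x0f..0x11] <- [df 38 ce]
D3: mem[0x04..0x08] <- [a4 0f 1c df bd]
query mem[0x06]=0x1c, mem[0x07]=0xdf, mem[0x1b]=0xdf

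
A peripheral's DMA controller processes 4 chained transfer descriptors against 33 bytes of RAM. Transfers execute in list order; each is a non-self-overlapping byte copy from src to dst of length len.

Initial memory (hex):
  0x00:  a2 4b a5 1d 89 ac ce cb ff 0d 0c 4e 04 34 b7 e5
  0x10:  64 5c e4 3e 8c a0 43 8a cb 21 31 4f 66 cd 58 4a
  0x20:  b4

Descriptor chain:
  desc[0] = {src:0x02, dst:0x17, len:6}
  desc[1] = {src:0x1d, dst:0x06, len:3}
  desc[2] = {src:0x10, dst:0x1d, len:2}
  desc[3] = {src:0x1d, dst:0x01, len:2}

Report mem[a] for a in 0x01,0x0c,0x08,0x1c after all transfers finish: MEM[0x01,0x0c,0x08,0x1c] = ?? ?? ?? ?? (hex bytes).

D0: mem[0x17..0x1c] <- [a5 1d 89 ac ce cb]
D1: mem[0x06..0x08] <- [cd 58 4a]
D2: mem[0x1d..0x1e] <- [64 5c]
D3: mem[0x01..0x02] <- [64 5c]
query mem[0x01]=0x64, mem[0x0c]=0x04, mem[0x08]=0x4a, mem[0x1c]=0xcb

MEM[0x01,0x0c,0x08,0x1c] = 64 04 4a cb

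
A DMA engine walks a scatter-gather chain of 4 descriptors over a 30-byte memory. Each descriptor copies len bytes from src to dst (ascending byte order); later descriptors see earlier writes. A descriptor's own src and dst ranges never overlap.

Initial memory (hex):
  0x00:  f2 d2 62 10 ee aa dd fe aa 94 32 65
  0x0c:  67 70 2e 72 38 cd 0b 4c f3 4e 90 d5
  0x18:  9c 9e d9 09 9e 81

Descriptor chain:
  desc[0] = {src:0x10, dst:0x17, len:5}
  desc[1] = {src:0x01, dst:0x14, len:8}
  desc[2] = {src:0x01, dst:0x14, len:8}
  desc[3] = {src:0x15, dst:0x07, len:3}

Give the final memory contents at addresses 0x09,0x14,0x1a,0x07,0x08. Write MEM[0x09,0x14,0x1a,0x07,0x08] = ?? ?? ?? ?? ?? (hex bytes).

MEM[0x09,0x14,0x1a,0x07,0x08] = ee d2 fe 62 10

  after D0: wrote 5B at 0x17 = 38cd0b4cf3
  after D1: wrote 8B at 0x14 = d26210eeaaddfeaa
  after D2: wrote 8B at 0x14 = d26210eeaaddfeaa
  after D3: wrote 3B at 0x07 = 6210ee
query mem[0x09]=0xee, mem[0x14]=0xd2, mem[0x1a]=0xfe, mem[0x07]=0x62, mem[0x08]=0x10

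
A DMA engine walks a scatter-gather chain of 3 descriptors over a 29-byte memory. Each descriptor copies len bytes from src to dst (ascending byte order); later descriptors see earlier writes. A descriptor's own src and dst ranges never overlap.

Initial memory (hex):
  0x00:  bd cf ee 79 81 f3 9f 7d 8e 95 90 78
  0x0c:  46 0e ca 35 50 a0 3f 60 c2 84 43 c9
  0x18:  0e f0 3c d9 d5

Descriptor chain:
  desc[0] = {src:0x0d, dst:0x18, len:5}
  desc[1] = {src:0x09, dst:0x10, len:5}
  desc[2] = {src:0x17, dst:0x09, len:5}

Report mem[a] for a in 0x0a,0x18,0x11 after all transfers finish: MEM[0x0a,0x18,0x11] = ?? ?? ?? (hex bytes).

MEM[0x0a,0x18,0x11] = 0e 0e 90

[0] 0x0d->0x18 len=5 : 0e ca 35 50 a0
[1] 0x09->0x10 len=5 : 95 90 78 46 0e
[2] 0x17->0x09 len=5 : c9 0e ca 35 50
query mem[0x0a]=0x0e, mem[0x18]=0x0e, mem[0x11]=0x90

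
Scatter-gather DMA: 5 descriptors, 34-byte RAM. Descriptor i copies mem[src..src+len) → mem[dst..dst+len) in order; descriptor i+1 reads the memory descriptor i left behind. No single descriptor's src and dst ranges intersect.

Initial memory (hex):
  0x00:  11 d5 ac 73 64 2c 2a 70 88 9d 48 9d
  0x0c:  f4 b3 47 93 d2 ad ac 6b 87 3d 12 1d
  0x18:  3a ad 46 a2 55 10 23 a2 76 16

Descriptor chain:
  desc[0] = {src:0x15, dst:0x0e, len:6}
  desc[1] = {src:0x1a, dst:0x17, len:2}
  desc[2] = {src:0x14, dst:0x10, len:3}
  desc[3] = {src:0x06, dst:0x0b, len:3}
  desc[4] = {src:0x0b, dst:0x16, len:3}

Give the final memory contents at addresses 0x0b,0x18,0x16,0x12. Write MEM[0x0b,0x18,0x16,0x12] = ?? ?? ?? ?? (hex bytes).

#0 dst[0x0e+6] := {0x3d,0x12,0x1d,0x3a,0xad,0x46}
#1 dst[0x17+2] := {0x46,0xa2}
#2 dst[0x10+3] := {0x87,0x3d,0x12}
#3 dst[0x0b+3] := {0x2a,0x70,0x88}
#4 dst[0x16+3] := {0x2a,0x70,0x88}
query mem[0x0b]=0x2a, mem[0x18]=0x88, mem[0x16]=0x2a, mem[0x12]=0x12

MEM[0x0b,0x18,0x16,0x12] = 2a 88 2a 12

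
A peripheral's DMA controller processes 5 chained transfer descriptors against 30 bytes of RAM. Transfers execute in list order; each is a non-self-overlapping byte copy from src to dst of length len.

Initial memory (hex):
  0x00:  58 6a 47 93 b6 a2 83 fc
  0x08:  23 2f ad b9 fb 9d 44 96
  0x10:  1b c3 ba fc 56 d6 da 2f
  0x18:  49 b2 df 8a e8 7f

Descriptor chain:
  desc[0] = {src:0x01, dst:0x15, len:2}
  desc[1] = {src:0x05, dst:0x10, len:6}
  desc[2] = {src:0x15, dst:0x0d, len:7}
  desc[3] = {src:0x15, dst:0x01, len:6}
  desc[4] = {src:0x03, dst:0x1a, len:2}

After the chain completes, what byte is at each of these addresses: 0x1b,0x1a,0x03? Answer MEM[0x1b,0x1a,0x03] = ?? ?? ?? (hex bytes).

MEM[0x1b,0x1a,0x03] = 49 2f 2f

D0: mem[0x15..0x16] <- [6a 47]
D1: mem[0x10..0x15] <- [a2 83 fc 23 2f ad]
D2: mem[0x0d..0x13] <- [ad 47 2f 49 b2 df 8a]
D3: mem[0x01..0x06] <- [ad 47 2f 49 b2 df]
D4: mem[0x1a..0x1b] <- [2f 49]
query mem[0x1b]=0x49, mem[0x1a]=0x2f, mem[0x03]=0x2f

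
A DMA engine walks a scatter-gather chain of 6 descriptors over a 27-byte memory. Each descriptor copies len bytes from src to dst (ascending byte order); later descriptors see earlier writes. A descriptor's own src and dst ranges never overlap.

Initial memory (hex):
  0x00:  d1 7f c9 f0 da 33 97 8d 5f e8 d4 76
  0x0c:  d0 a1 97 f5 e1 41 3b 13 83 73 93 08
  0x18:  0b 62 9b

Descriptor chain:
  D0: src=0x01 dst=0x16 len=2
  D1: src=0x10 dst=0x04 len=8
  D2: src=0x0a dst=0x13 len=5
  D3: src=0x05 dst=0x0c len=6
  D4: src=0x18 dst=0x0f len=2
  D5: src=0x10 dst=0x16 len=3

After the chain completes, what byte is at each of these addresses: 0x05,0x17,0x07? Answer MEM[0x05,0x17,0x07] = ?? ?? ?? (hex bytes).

#0 dst[0x16+2] := {0x7f,0xc9}
#1 dst[0x04+8] := {0xe1,0x41,0x3b,0x13,0x83,0x73,0x7f,0xc9}
#2 dst[0x13+5] := {0x7f,0xc9,0xd0,0xa1,0x97}
#3 dst[0x0c+6] := {0x41,0x3b,0x13,0x83,0x73,0x7f}
#4 dst[0x0f+2] := {0x0b,0x62}
#5 dst[0x16+3] := {0x62,0x7f,0x3b}
query mem[0x05]=0x41, mem[0x17]=0x7f, mem[0x07]=0x13

MEM[0x05,0x17,0x07] = 41 7f 13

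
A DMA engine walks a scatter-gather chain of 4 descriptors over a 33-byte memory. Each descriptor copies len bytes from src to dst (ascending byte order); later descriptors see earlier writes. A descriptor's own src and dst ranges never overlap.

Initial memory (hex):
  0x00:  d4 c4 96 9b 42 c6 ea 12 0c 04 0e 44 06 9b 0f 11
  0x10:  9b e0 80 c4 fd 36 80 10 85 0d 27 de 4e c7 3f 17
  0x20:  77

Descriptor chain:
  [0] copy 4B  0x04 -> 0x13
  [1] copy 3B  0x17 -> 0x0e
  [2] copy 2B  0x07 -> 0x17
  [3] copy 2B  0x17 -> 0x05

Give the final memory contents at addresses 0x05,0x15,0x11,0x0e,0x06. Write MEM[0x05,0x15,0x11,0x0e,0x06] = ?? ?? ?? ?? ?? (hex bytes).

MEM[0x05,0x15,0x11,0x0e,0x06] = 12 ea e0 10 0c

[0] 0x04->0x13 len=4 : 42 c6 ea 12
[1] 0x17->0x0e len=3 : 10 85 0d
[2] 0x07->0x17 len=2 : 12 0c
[3] 0x17->0x05 len=2 : 12 0c
query mem[0x05]=0x12, mem[0x15]=0xea, mem[0x11]=0xe0, mem[0x0e]=0x10, mem[0x06]=0x0c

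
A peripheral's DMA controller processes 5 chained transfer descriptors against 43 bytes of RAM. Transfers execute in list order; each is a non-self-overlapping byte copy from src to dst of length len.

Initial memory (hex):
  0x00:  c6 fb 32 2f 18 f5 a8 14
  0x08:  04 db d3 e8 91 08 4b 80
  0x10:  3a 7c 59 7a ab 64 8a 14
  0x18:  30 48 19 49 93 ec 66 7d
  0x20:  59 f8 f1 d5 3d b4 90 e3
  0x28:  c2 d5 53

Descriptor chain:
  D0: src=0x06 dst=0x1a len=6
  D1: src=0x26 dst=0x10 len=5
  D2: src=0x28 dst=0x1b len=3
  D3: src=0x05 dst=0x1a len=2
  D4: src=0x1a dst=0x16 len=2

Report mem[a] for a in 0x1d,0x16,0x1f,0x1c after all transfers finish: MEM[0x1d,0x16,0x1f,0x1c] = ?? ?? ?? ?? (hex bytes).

  after D0: wrote 6B at 0x1a = a81404dbd3e8
  after D1: wrote 5B at 0x10 = 90e3c2d553
  after D2: wrote 3B at 0x1b = c2d553
  after D3: wrote 2B at 0x1a = f5a8
  after D4: wrote 2B at 0x16 = f5a8
query mem[0x1d]=0x53, mem[0x16]=0xf5, mem[0x1f]=0xe8, mem[0x1c]=0xd5

MEM[0x1d,0x16,0x1f,0x1c] = 53 f5 e8 d5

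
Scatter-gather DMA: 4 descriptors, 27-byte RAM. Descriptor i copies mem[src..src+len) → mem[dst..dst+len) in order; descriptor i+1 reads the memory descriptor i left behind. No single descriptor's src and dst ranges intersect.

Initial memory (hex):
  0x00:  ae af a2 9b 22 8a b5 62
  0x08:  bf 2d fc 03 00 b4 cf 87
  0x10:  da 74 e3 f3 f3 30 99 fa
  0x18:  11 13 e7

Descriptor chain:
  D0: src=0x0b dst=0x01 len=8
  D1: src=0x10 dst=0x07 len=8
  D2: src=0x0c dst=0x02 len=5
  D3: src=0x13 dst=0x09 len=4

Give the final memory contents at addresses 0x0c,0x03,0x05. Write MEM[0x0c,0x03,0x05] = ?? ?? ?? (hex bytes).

[0] 0x0b->0x01 len=8 : 03 00 b4 cf 87 da 74 e3
[1] 0x10->0x07 len=8 : da 74 e3 f3 f3 30 99 fa
[2] 0x0c->0x02 len=5 : 30 99 fa 87 da
[3] 0x13->0x09 len=4 : f3 f3 30 99
query mem[0x0c]=0x99, mem[0x03]=0x99, mem[0x05]=0x87

MEM[0x0c,0x03,0x05] = 99 99 87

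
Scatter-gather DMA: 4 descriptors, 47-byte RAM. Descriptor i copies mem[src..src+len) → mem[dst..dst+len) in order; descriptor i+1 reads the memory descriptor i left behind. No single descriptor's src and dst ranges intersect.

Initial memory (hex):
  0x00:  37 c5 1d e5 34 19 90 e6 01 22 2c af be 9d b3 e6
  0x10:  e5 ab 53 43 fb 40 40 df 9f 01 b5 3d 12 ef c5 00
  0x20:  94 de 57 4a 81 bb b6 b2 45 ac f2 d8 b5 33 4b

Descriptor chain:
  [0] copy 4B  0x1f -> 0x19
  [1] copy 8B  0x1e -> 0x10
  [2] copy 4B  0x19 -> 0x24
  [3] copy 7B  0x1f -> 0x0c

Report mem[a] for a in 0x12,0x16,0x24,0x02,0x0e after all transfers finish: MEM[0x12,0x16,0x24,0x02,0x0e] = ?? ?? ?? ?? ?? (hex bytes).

MEM[0x12,0x16,0x24,0x02,0x0e] = 94 81 00 1d de

  after D0: wrote 4B at 0x19 = 0094de57
  after D1: wrote 8B at 0x10 = c50094de574a81bb
  after D2: wrote 4B at 0x24 = 0094de57
  after D3: wrote 7B at 0x0c = 0094de574a0094
query mem[0x12]=0x94, mem[0x16]=0x81, mem[0x24]=0x00, mem[0x02]=0x1d, mem[0x0e]=0xde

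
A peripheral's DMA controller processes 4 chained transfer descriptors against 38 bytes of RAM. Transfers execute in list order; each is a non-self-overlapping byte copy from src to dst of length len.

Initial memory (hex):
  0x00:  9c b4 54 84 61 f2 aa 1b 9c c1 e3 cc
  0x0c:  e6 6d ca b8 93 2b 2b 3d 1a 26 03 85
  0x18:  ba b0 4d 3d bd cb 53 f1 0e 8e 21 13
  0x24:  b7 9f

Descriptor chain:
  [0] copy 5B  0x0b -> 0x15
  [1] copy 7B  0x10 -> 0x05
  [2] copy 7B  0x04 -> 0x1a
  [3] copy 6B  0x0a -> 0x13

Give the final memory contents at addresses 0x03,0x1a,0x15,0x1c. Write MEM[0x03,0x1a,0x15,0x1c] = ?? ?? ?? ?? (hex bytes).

MEM[0x03,0x1a,0x15,0x1c] = 84 61 e6 2b

D0: mem[0x15..0x19] <- [cc e6 6d ca b8]
D1: mem[0x05..0x0b] <- [93 2b 2b 3d 1a cc e6]
D2: mem[0x1a..0x20] <- [61 93 2b 2b 3d 1a cc]
D3: mem[0x13..0x18] <- [cc e6 e6 6d ca b8]
query mem[0x03]=0x84, mem[0x1a]=0x61, mem[0x15]=0xe6, mem[0x1c]=0x2b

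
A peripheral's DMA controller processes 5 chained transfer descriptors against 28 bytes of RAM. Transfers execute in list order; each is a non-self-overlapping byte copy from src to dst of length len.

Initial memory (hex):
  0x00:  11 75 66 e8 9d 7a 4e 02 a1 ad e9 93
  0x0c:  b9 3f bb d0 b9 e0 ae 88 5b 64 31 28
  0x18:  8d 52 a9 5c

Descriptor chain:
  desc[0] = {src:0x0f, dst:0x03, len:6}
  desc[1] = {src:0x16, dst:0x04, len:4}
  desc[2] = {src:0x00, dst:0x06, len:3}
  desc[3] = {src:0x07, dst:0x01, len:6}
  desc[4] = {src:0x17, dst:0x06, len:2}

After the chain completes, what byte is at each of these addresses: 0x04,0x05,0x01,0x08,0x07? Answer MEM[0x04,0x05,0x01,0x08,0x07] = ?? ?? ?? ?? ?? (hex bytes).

D0: mem[0x03..0x08] <- [d0 b9 e0 ae 88 5b]
D1: mem[0x04..0x07] <- [31 28 8d 52]
D2: mem[0x06..0x08] <- [11 75 66]
D3: mem[0x01..0x06] <- [75 66 ad e9 93 b9]
D4: mem[0x06..0x07] <- [28 8d]
query mem[0x04]=0xe9, mem[0x05]=0x93, mem[0x01]=0x75, mem[0x08]=0x66, mem[0x07]=0x8d

MEM[0x04,0x05,0x01,0x08,0x07] = e9 93 75 66 8d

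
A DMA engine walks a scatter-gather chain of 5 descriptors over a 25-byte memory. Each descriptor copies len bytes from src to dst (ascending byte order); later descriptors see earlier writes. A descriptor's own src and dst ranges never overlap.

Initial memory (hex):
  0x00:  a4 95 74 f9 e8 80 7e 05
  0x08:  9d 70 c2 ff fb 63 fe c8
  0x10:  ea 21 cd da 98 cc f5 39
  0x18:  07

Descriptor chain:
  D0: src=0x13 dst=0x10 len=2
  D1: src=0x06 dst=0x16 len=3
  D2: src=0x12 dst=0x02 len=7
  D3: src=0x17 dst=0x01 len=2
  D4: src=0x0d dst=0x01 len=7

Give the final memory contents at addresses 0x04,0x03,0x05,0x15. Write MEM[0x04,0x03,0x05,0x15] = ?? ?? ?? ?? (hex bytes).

MEM[0x04,0x03,0x05,0x15] = da c8 98 cc

[0] 0x13->0x10 len=2 : da 98
[1] 0x06->0x16 len=3 : 7e 05 9d
[2] 0x12->0x02 len=7 : cd da 98 cc 7e 05 9d
[3] 0x17->0x01 len=2 : 05 9d
[4] 0x0d->0x01 len=7 : 63 fe c8 da 98 cd da
query mem[0x04]=0xda, mem[0x03]=0xc8, mem[0x05]=0x98, mem[0x15]=0xcc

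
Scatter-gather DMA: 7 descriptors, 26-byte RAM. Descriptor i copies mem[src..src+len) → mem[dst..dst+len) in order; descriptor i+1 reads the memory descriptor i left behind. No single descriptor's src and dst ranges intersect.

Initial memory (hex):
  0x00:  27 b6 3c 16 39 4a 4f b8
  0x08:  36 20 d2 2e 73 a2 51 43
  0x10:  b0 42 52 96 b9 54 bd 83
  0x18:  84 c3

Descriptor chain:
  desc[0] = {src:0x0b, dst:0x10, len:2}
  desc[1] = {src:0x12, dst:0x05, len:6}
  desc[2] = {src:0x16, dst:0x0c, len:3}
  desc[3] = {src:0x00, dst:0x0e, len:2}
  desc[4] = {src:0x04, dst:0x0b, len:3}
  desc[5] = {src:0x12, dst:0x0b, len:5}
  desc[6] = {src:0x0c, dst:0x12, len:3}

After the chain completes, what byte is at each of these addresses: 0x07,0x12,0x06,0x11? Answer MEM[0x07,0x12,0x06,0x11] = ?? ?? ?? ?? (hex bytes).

#0 dst[0x10+2] := {0x2e,0x73}
#1 dst[0x05+6] := {0x52,0x96,0xb9,0x54,0xbd,0x83}
#2 dst[0x0c+3] := {0xbd,0x83,0x84}
#3 dst[0x0e+2] := {0x27,0xb6}
#4 dst[0x0b+3] := {0x39,0x52,0x96}
#5 dst[0x0b+5] := {0x52,0x96,0xb9,0x54,0xbd}
#6 dst[0x12+3] := {0x96,0xb9,0x54}
query mem[0x07]=0xb9, mem[0x12]=0x96, mem[0x06]=0x96, mem[0x11]=0x73

MEM[0x07,0x12,0x06,0x11] = b9 96 96 73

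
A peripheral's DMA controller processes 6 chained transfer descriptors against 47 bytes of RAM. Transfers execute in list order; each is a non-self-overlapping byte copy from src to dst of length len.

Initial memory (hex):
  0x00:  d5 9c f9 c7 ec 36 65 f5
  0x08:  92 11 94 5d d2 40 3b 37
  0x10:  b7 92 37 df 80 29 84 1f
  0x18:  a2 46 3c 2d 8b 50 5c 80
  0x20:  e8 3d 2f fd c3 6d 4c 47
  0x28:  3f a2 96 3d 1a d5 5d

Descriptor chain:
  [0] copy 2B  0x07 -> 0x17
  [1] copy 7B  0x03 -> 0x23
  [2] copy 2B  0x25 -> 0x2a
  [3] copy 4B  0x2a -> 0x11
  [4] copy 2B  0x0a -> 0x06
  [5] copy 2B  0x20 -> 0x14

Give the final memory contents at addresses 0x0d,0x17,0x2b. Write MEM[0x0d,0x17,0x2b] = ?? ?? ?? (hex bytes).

MEM[0x0d,0x17,0x2b] = 40 f5 65

  after D0: wrote 2B at 0x17 = f592
  after D1: wrote 7B at 0x23 = c7ec3665f59211
  after D2: wrote 2B at 0x2a = 3665
  after D3: wrote 4B at 0x11 = 36651ad5
  after D4: wrote 2B at 0x06 = 945d
  after D5: wrote 2B at 0x14 = e83d
query mem[0x0d]=0x40, mem[0x17]=0xf5, mem[0x2b]=0x65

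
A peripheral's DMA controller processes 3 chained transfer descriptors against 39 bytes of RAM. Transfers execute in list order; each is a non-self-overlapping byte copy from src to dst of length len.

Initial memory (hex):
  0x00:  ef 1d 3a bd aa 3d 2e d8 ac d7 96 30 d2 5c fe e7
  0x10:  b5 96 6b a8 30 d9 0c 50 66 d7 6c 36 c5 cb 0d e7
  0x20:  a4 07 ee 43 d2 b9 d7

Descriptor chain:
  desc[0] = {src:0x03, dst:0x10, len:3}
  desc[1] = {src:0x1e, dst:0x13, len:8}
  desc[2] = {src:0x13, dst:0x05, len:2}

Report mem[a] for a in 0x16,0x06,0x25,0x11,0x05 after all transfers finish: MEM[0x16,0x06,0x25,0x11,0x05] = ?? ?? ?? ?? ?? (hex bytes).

MEM[0x16,0x06,0x25,0x11,0x05] = 07 e7 b9 aa 0d

#0 dst[0x10+3] := {0xbd,0xaa,0x3d}
#1 dst[0x13+8] := {0x0d,0xe7,0xa4,0x07,0xee,0x43,0xd2,0xb9}
#2 dst[0x05+2] := {0x0d,0xe7}
query mem[0x16]=0x07, mem[0x06]=0xe7, mem[0x25]=0xb9, mem[0x11]=0xaa, mem[0x05]=0x0d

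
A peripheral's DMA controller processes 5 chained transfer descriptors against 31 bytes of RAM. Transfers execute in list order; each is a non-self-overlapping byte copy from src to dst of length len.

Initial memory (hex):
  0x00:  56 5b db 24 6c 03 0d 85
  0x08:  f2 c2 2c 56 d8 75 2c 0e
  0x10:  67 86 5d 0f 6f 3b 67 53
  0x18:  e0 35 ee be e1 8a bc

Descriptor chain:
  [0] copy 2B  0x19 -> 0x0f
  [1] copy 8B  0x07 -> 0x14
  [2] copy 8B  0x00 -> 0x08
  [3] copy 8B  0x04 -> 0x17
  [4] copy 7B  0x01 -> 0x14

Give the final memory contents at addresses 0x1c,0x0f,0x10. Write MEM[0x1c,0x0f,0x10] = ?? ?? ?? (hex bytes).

#0 dst[0x0f+2] := {0x35,0xee}
#1 dst[0x14+8] := {0x85,0xf2,0xc2,0x2c,0x56,0xd8,0x75,0x2c}
#2 dst[0x08+8] := {0x56,0x5b,0xdb,0x24,0x6c,0x03,0x0d,0x85}
#3 dst[0x17+8] := {0x6c,0x03,0x0d,0x85,0x56,0x5b,0xdb,0x24}
#4 dst[0x14+7] := {0x5b,0xdb,0x24,0x6c,0x03,0x0d,0x85}
query mem[0x1c]=0x5b, mem[0x0f]=0x85, mem[0x10]=0xee

MEM[0x1c,0x0f,0x10] = 5b 85 ee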